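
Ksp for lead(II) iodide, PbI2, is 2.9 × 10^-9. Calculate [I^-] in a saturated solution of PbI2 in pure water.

PbI2(s) ⇌ Pb^2+ + 2 I^-
Ksp = [Pb^2+][I^-]^2
If s mol/L of PbI2 dissolves, [Pb^2+] = s and [I^-] = 2s.
Substituting: Ksp = s(2s)^2 = 4s^3
Solving, s = (2.9 × 10^-9/4)^(1/3) = 8.98 x 10^-4 M
[I^-] = 2s = 1.8 x 10^-3 M

1.8e-3 M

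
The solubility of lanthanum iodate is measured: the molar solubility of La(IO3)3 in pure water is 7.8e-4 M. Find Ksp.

Ksp ≈ 1.0 × 10^-11

La(IO3)3(s) <=> La^3+(aq) + 3 IO3^-(aq)
If s mol/L of La(IO3)3 dissolves, [La^3+] = s and [IO3^-] = 3s.
Ksp = [La^3+][IO3^-]^3
Ksp = s(3s)^3 = 27s^4
Ksp = 27 × (7.8 x 10^-4)^4 = 1.0 × 10^-11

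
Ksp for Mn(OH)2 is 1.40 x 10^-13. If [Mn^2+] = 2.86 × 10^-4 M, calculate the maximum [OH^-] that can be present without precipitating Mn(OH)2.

Mn(OH)2(s) <=> Mn^2+ + 2 OH^-
Ksp = [Mn^2+][OH^-]^2
Precipitation begins when Q = Ksp. With [Mn^2+] = 2.86 × 10^-4 M:
1.40 x 10^-13 = (2.86 × 10^-4) × [OH^-]^2
[OH^-] = (1.40 x 10^-13 / 2.86 × 10^-4)^(1/2) = 2.21 x 10^-5 M

[OH^-] ≈ 2.21 × 10^-5 M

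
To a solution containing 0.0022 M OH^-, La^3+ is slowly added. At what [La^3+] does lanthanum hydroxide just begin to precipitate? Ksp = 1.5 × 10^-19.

La(OH)3(s) ⇌ La^3+ + 3 OH^-
Ksp = [La^3+][OH^-]^3
Precipitation begins when Q = Ksp. With [OH^-] = 0.0022 M:
1.5 × 10^-19 = (0.0022)^3 × [La^3+]
[La^3+] = (1.5 × 10^-19 / 1.06 × 10^-8) = 1.4 × 10^-11 M

[La^3+] ≈ 1.4e-11 M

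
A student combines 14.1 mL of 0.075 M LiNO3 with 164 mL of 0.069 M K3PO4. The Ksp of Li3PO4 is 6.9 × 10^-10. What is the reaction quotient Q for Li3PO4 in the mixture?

Total volume = 14.1 + 164 = 178.1 mL.
[Li^+] = 7.5 x 10^-2 × (14.1/178.1) = 5.94 × 10^-3 M
[PO4^3-] = 6.9 × 10^-2 × (164/178.1) = 6.35 × 10^-2 M
Li3PO4(s) <=> 3 Li^+ + PO4^3-, so Q = [Li^+]^3[PO4^3-]
Q = (5.94 x 10^-3)^3(6.35 × 10^-2) = 1.3 × 10^-8
Q > Ksp, so Li3PO4 will precipitate.

Q = 1.3 × 10^-8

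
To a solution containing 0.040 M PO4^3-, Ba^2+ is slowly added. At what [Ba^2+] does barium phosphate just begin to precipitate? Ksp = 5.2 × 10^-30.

[Ba^2+] ≈ 1.5 x 10^-9 M

Ba3(PO4)2(s) <=> 3 Ba^2+ + 2 PO4^3-
Ksp = [Ba^2+]^3[PO4^3-]^2
Precipitation begins when Q = Ksp. With [PO4^3-] = 0.040 M:
5.2 × 10^-30 = (0.040)^2 × [Ba^2+]^3
[Ba^2+] = (5.2 × 10^-30 / 1.60 × 10^-3)^(1/3) = 1.5 x 10^-9 M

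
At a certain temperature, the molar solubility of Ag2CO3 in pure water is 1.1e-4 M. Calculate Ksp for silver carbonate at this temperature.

Ag2CO3(s) ⇌ 2 Ag^+(aq) + CO3^2-(aq)
If s mol/L of Ag2CO3 dissolves, [Ag^+] = 2s and [CO3^2-] = s.
Ksp = [Ag^+]^2[CO3^2-]
Substituting: Ksp = (2s)^2s = 4s^3
With s = 1.1 × 10^-4: Ksp = 5.3 × 10^-12

Ksp = 5.3 x 10^-12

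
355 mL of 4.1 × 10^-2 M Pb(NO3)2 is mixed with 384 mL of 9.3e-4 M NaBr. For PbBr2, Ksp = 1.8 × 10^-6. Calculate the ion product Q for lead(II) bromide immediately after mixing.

Total volume = 355 + 384 = 739 mL.
[Pb^2+] = 4.1 × 10^-2 × (355/739) = 1.97 × 10^-2 M
[Br^-] = 9.3 × 10^-4 × (384/739) = 4.83 x 10^-4 M
PbBr2(s) ⇌ Pb^2+(aq) + 2 Br^-(aq), so Q = [Pb^2+][Br^-]^2
Q = (1.97 × 10^-2)(4.83 × 10^-4)^2 = 4.6 x 10^-9
Q < Ksp, so no precipitate of PbBr2 forms.

4.6e-9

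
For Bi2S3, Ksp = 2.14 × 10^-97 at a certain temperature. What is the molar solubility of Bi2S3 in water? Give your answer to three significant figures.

Bi2S3(s) <=> 2 Bi^3+ + 3 S^2-
Ksp = [Bi^3+]^2[S^2-]^3
With molar solubility s: [Bi^3+] = 2s, [S^2-] = 3s.
Substituting: Ksp = (2s)^2(3s)^3 = 108s^5
s = (2.14 × 10^-97 / 108)^(1/5) = 1.82 × 10^-20 M

s ≈ 1.82 x 10^-20 M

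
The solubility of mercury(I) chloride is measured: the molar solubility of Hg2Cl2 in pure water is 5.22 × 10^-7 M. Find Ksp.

Ksp = 5.69 x 10^-19

Hg2Cl2(s) ⇌ Hg2^2+(aq) + 2 Cl^-(aq)
If s mol/L of Hg2Cl2 dissolves, [Hg2^2+] = s and [Cl^-] = 2s.
Ksp = [Hg2^2+][Cl^-]^2
Ksp = s(2s)^2 = 4s^3
With s = 5.22 × 10^-7: Ksp = 5.69 x 10^-19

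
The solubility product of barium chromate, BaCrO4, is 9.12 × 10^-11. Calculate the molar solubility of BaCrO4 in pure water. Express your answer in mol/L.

BaCrO4(s) ⇌ Ba^2+(aq) + CrO4^2-(aq)
Ksp = [Ba^2+][CrO4^2-]
For each mole of BaCrO4 that dissolves: [Ba^2+] = s, [CrO4^2-] = s.
Ksp = s^2
s = √(9.12 × 10^-11) = 9.55 × 10^-6 M

s = 9.55e-6 M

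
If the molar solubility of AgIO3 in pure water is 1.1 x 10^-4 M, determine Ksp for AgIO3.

Ksp ≈ 1.2e-8

AgIO3(s) ⇌ Ag^+(aq) + IO3^-(aq)
If s mol/L of AgIO3 dissolves, [Ag^+] = s and [IO3^-] = s.
Ksp = [Ag^+][IO3^-]
Ksp = s^2
Ksp = (1.1 × 10^-4)^2 = 1.2 × 10^-8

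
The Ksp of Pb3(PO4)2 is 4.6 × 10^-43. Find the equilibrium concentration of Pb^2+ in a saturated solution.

Pb3(PO4)2(s) ⇌ 3 Pb^2+(aq) + 2 PO4^3-(aq)
Ksp = [Pb^2+]^3[PO4^3-]^2
Let s = molar solubility. Then [Pb^2+] = 3s and [PO4^3-] = 2s.
Ksp = (3s)^3(2s)^2 = 108s^5
s = (4.6 × 10^-43 / 108)^(1/5) = 1.34 × 10^-9 M
[Pb^2+] = 3s = 4.0 × 10^-9 M

4.0 × 10^-9 M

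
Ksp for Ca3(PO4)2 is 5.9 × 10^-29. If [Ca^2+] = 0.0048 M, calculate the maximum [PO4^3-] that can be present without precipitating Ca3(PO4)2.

Ca3(PO4)2(s) <=> 3 Ca^2+ + 2 PO4^3-
Ksp = [Ca^2+]^3[PO4^3-]^2
Precipitation begins when Q = Ksp. With [Ca^2+] = 0.0048 M:
5.9 × 10^-29 = (0.0048)^3 × [PO4^3-]^2
[PO4^3-] = (5.9 × 10^-29 / 1.11 × 10^-7)^(1/2) = 2.3 × 10^-11 M

[PO4^3-] ≈ 2.3 × 10^-11 M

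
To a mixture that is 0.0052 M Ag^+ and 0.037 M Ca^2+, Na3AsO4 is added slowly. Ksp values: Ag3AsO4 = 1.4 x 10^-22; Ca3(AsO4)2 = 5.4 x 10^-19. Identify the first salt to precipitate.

Ag3AsO4

Each salt begins to precipitate when Q = Ksp, i.e. when [AsO4^3-] reaches its threshold.
For Ag3AsO4: 1.4 x 10^-22 = (0.0052)^3 × [AsO4^3-]  ⇒  [AsO4^3-] = 1.0 × 10^-15 M.
For Ca3(AsO4)2: 5.4 x 10^-19 = (0.037)^3 × [AsO4^3-]^2  ⇒  [AsO4^3-] = 1.0 x 10^-7 M.
The salt with the lower threshold [AsO4^3-] precipitates first: Ag3AsO4.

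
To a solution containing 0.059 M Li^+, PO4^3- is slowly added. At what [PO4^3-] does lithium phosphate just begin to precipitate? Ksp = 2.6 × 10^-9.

[PO4^3-] ≈ 1.3e-5 M

Li3PO4(s) ⇌ 3 Li^+ + PO4^3-
Ksp = [Li^+]^3[PO4^3-]
Precipitation begins when Q = Ksp. With [Li^+] = 0.059 M:
2.6 × 10^-9 = (0.059)^3 × [PO4^3-]
[PO4^3-] = (2.6 × 10^-9 / 2.05 × 10^-4) = 1.3 × 10^-5 M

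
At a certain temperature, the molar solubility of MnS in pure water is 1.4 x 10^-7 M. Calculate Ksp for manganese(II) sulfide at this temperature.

2.0 x 10^-14

MnS(s) <=> Mn^2+(aq) + S^2-(aq)
If s mol/L of MnS dissolves, [Mn^2+] = s and [S^2-] = s.
Ksp = [Mn^2+][S^2-]
Ksp = (s)(s) = s^2
Ksp = (1.4 × 10^-7)^2 = 2.0 × 10^-14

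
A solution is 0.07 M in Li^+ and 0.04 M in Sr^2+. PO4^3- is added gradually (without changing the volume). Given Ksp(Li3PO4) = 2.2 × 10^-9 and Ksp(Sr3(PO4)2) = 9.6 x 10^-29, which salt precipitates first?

Sr3(PO4)2

Each salt begins to precipitate when Q = Ksp, i.e. when [PO4^3-] reaches its threshold.
For Li3PO4: 2.2 × 10^-9 = (0.07)^3 × [PO4^3-]  ⇒  [PO4^3-] = 6.4 x 10^-6 M.
For Sr3(PO4)2: 9.6 x 10^-29 = (0.04)^3 × [PO4^3-]^2  ⇒  [PO4^3-] = 1.2 x 10^-12 M.
The salt with the lower threshold [PO4^3-] precipitates first: Sr3(PO4)2.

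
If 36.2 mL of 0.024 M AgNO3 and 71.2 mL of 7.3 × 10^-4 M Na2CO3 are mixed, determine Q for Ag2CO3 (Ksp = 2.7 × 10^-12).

Q = 3.2e-8

Total volume = 36.2 + 71.2 = 107.4 mL.
[Ag^+] = 2.4 x 10^-2 × (36.2/107.4) = 8.09 × 10^-3 M
[CO3^2-] = 7.3 x 10^-4 × (71.2/107.4) = 4.84 × 10^-4 M
Ag2CO3(s) ⇌ 2 Ag^+ + CO3^2-, so Q = [Ag^+]^2[CO3^2-]
Q = (8.09 x 10^-3)^2(4.84 × 10^-4) = 3.2 × 10^-8
Q > Ksp, so Ag2CO3 will precipitate.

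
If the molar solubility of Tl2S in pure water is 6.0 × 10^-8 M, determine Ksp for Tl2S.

8.6 × 10^-22

Tl2S(s) <=> 2 Tl^+ + S^2-
With molar solubility s: [Tl^+] = 2s, [S^2-] = s.
Ksp = [Tl^+]^2[S^2-]
Ksp = (2s)^2s = 4s^3
With s = 6.0 x 10^-8: Ksp = 8.6 × 10^-22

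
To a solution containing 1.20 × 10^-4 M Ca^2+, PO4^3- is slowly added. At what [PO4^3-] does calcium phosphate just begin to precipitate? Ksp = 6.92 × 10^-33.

[PO4^3-] ≈ 6.33e-11 M

Ca3(PO4)2(s) ⇌ 3 Ca^2+(aq) + 2 PO4^3-(aq)
Ksp = [Ca^2+]^3[PO4^3-]^2
Precipitation begins when Q = Ksp. With [Ca^2+] = 1.20 × 10^-4 M:
6.92 × 10^-33 = (1.20 × 10^-4)^3 × [PO4^3-]^2
[PO4^3-] = (6.92 × 10^-33 / 1.728 × 10^-12)^(1/2) = 6.33 × 10^-11 M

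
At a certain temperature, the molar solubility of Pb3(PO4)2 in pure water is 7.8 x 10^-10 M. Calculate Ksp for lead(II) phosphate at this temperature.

Ksp ≈ 3.1 × 10^-44

Pb3(PO4)2(s) ⇌ 3 Pb^2+ + 2 PO4^3-
If s mol/L of Pb3(PO4)2 dissolves, [Pb^2+] = 3s and [PO4^3-] = 2s.
Ksp = [Pb^2+]^3[PO4^3-]^2
Substituting: Ksp = (3s)^3(2s)^2 = 108s^5
Ksp = 108 × (7.8 × 10^-10)^5 = 3.1 x 10^-44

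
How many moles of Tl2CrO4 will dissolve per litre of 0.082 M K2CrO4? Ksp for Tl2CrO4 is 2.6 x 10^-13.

s ≈ 8.9 × 10^-7 M

Tl2CrO4(s) ⇌ 2 Tl^+(aq) + CrO4^2-(aq)
Ksp = [Tl^+]^2[CrO4^2-]
Let s = moles of Tl2CrO4 that dissolve per litre. [Tl^+] = 2s, [CrO4^2-] = 0.082 + s ≈ 0.082 (Ksp is small, so little additional dissolves).
Ksp ≈ (2s)^2 × 0.082
s = 8.9 × 10^-7 M
Check: s = 8.9 x 10^-7 ≪ 0.082, so the approximation is valid.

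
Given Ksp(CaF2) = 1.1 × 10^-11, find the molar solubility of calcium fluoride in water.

s = 1.4 x 10^-4 M

CaF2(s) ⇌ Ca^2+ + 2 F^-
Ksp = [Ca^2+][F^-]^2
With molar solubility s: [Ca^2+] = s, [F^-] = 2s.
So Ksp = s × (2s)^2 = 4s^3
Solving, s = (1.1 × 10^-11/4)^(1/3) = 1.4 x 10^-4 M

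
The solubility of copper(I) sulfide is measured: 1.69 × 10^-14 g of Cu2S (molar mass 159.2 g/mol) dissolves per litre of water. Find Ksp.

4.79 × 10^-48

Molar solubility s = (1.69 × 10^-14 g/L) / (159.2 g/mol) = 1.062 × 10^-16 M.
Cu2S(s) ⇌ 2 Cu^+(aq) + S^2-(aq)
With molar solubility s: [Cu^+] = 2s, [S^2-] = s.
Ksp = [Cu^+]^2[S^2-]
Substituting: Ksp = (2s)^2s = 4s^3
With s = 1.062 x 10^-16: Ksp = 4.79 × 10^-48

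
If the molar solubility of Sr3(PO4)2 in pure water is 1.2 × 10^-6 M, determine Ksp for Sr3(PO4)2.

Ksp = 2.7e-28

Sr3(PO4)2(s) <=> 3 Sr^2+ + 2 PO4^3-
For each mole of Sr3(PO4)2 that dissolves: [Sr^2+] = 3s, [PO4^3-] = 2s.
Ksp = [Sr^2+]^3[PO4^3-]^2
Ksp = (3s)^3(2s)^2 = 108s^5
Ksp = 108 × (1.2 x 10^-6)^5 = 2.7 × 10^-28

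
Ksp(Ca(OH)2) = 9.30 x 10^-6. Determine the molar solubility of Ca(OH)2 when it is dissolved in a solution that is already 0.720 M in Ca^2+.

s = 1.80 × 10^-3 M

Ca(OH)2(s) ⇌ Ca^2+(aq) + 2 OH^-(aq)
Ksp = [Ca^2+][OH^-]^2
Let s = moles of Ca(OH)2 that dissolve per litre. [Ca^2+] = 0.720 + s ≈ 0.720, [OH^-] = 2s (Ksp is small, so little additional dissolves).
Ksp ≈ 0.720 × (2s)^2
s = 1.80 × 10^-3 M
Check: s = 1.8 × 10^-3 ≪ 0.720, so the approximation is valid.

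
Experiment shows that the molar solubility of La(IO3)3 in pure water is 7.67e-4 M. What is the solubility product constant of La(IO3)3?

La(IO3)3(s) <=> La^3+(aq) + 3 IO3^-(aq)
With molar solubility s: [La^3+] = s, [IO3^-] = 3s.
Ksp = [La^3+][IO3^-]^3
Substituting: Ksp = s(3s)^3 = 27s^4
With s = 7.67 x 10^-4: Ksp = 9.34 × 10^-12

9.34 × 10^-12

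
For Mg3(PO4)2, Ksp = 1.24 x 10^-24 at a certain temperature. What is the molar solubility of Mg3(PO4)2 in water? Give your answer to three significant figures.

s ≈ 6.49 x 10^-6 M

Mg3(PO4)2(s) <=> 3 Mg^2+(aq) + 2 PO4^3-(aq)
Ksp = [Mg^2+]^3[PO4^3-]^2
With molar solubility s: [Mg^2+] = 3s, [PO4^3-] = 2s.
So Ksp = (3s)^3 × (2s)^2 = 108s^5
s = (1.24 x 10^-24 / 108)^(1/5) = 6.49 × 10^-6 M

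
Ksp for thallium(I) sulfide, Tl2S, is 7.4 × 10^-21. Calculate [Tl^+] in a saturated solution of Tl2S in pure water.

Tl2S(s) <=> 2 Tl^+ + S^2-
Ksp = [Tl^+]^2[S^2-]
Let s = molar solubility. Then [Tl^+] = 2s and [S^2-] = s.
Ksp = (2s)^2s = 4s^3
s = (7.4 × 10^-21 / 4)^(1/3) = 1.23 × 10^-7 M
[Tl^+] = 2s = 2.5 x 10^-7 M

[Tl^+] = 2.5e-7 M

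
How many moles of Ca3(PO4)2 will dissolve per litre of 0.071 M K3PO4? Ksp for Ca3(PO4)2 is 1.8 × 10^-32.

Ca3(PO4)2(s) ⇌ 3 Ca^2+(aq) + 2 PO4^3-(aq)
Ksp = [Ca^2+]^3[PO4^3-]^2
Let s be the molar solubility in this solution. [Ca^2+] = 3s, [PO4^3-] = 0.071 + 2s ≈ 0.071 (since PO4^3- from K3PO4 dominates).
Ksp ≈ (3s)^3 × (0.071)^2
s = 5.1 × 10^-11 M
Check: 2s = 1.0 × 10^-10 ≪ 0.071, so the approximation is valid.

s ≈ 5.1 × 10^-11 M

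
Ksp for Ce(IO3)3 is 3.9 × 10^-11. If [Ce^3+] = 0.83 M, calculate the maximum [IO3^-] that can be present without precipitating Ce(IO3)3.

[IO3^-] ≈ 3.6 × 10^-4 M

Ce(IO3)3(s) ⇌ Ce^3+(aq) + 3 IO3^-(aq)
Ksp = [Ce^3+][IO3^-]^3
Precipitation begins when Q = Ksp. With [Ce^3+] = 0.83 M:
3.9 × 10^-11 = (0.83) × [IO3^-]^3
[IO3^-] = (3.9 × 10^-11 / 8.3 x 10^-1)^(1/3) = 3.6 × 10^-4 M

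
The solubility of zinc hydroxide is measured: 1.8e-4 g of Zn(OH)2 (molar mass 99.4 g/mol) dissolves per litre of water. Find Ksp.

Ksp ≈ 2.4e-17

Molar solubility s = (1.8 × 10^-4 g/L) / (99.4 g/mol) = 1.81 × 10^-6 M.
Zn(OH)2(s) <=> Zn^2+ + 2 OH^-
For each mole of Zn(OH)2 that dissolves: [Zn^2+] = s, [OH^-] = 2s.
Ksp = [Zn^2+][OH^-]^2
Substituting: Ksp = s(2s)^2 = 4s^3
Ksp = 4 × (1.81 × 10^-6)^3 = 2.4 x 10^-17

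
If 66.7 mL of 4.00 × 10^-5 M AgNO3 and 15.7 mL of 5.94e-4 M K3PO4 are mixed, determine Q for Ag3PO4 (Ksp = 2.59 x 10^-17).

3.84 × 10^-18

Total volume = 66.7 + 15.7 = 82.4 mL.
[Ag^+] = 4.00 × 10^-5 × (66.7/82.4) = 3.238 × 10^-5 M
[PO4^3-] = 5.94 × 10^-4 × (15.7/82.4) = 1.132 × 10^-4 M
Ag3PO4(s) ⇌ 3 Ag^+ + PO4^3-, so Q = [Ag^+]^3[PO4^3-]
Q = (3.238 × 10^-5)^3(1.132 x 10^-4) = 3.84 × 10^-18
Q < Ksp, so no precipitate of Ag3PO4 forms.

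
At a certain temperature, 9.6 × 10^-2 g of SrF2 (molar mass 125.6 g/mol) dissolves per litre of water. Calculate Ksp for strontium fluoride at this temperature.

Ksp ≈ 1.8 × 10^-9

Molar solubility s = (9.6 x 10^-2 g/L) / (125.6 g/mol) = 7.64 × 10^-4 M.
SrF2(s) <=> Sr^2+(aq) + 2 F^-(aq)
For each mole of SrF2 that dissolves: [Sr^2+] = s, [F^-] = 2s.
Ksp = [Sr^2+][F^-]^2
So Ksp = s × (2s)^2 = 4s^3
Ksp = 4 × (7.64 × 10^-4)^3 = 1.8 x 10^-9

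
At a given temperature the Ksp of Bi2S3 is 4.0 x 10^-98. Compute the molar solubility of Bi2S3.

Bi2S3(s) <=> 2 Bi^3+ + 3 S^2-
Ksp = [Bi^3+]^2[S^2-]^3
If s mol/L of Bi2S3 dissolves, [Bi^3+] = 2s and [S^2-] = 3s.
Substituting: Ksp = (2s)^2(3s)^3 = 108s^5
s^5 = 4.0 x 10^-98 / 108, so s = 1.3 × 10^-20 M

1.3e-20 M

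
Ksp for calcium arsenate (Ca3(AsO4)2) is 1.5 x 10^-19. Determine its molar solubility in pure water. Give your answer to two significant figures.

Ca3(AsO4)2(s) <=> 3 Ca^2+(aq) + 2 AsO4^3-(aq)
Ksp = [Ca^2+]^3[AsO4^3-]^2
For each mole of Ca3(AsO4)2 that dissolves: [Ca^2+] = 3s, [AsO4^3-] = 2s.
So Ksp = (3s)^3 × (2s)^2 = 108s^5
s^5 = 1.5 x 10^-19 / 108, so s = 6.7 x 10^-5 M

6.7 × 10^-5 M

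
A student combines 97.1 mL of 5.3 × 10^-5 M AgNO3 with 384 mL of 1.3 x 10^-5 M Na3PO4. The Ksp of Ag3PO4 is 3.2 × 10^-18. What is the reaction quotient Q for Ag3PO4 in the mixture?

Total volume = 97.1 + 384 = 481.1 mL.
[Ag^+] = 5.3 x 10^-5 × (97.1/481.1) = 1.07 × 10^-5 M
[PO4^3-] = 1.3 x 10^-5 × (384/481.1) = 1.04 × 10^-5 M
Ag3PO4(s) ⇌ 3 Ag^+(aq) + PO4^3-(aq), so Q = [Ag^+]^3[PO4^3-]
Q = (1.07 × 10^-5)^3(1.04 × 10^-5) = 1.3 x 10^-20
Q < Ksp, so no precipitate of Ag3PO4 forms.

Q = 1.3 × 10^-20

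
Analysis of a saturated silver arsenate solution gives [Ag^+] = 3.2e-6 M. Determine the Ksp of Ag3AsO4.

Ksp ≈ 3.5 x 10^-23

Ag3AsO4(s) <=> 3 Ag^+ + AsO4^3-
Stoichiometry gives [AsO4^3-] = (1/3)[Ag^+] = 1.07 x 10^-6 M.
Ksp = [Ag^+]^3[AsO4^3-]
Ksp = (3.2 x 10^-6)^3 × 1.07 × 10^-6 = 3.5 x 10^-23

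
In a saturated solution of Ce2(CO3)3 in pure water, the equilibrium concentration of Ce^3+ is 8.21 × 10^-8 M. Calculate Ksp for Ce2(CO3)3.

Ksp ≈ 1.26 × 10^-35

Ce2(CO3)3(s) ⇌ 2 Ce^3+ + 3 CO3^2-
Stoichiometry gives [CO3^2-] = (3/2)[Ce^3+] = 1.232 × 10^-7 M.
Ksp = [Ce^3+]^2[CO3^2-]^3
Ksp = (8.21 x 10^-8)^2 × (1.232 × 10^-7)^3 = 1.26 x 10^-35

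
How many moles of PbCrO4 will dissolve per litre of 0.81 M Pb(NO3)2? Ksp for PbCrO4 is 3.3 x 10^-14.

4.1 x 10^-14 M

PbCrO4(s) ⇌ Pb^2+(aq) + CrO4^2-(aq)
Ksp = [Pb^2+][CrO4^2-]
If s mol/L dissolves here, [Pb^2+] = 0.81 + s ≈ 0.81, [CrO4^2-] = s (since Pb^2+ from Pb(NO3)2 dominates).
Ksp ≈ 0.81 × s
s = 4.1 × 10^-14 M
Check: s = 4.1 x 10^-14 ≪ 0.81, so the approximation is valid.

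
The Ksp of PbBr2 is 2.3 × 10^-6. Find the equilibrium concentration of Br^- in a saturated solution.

[Br^-] = 1.7 × 10^-2 M

PbBr2(s) <=> Pb^2+(aq) + 2 Br^-(aq)
Ksp = [Pb^2+][Br^-]^2
If s mol/L of PbBr2 dissolves, [Pb^2+] = s and [Br^-] = 2s.
So Ksp = s × (2s)^2 = 4s^3
s^3 = 2.3 × 10^-6 / 4, so s = 8.32 x 10^-3 M
[Br^-] = 2s = 1.7 × 10^-2 M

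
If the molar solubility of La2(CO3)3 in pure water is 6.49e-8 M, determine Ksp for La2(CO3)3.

La2(CO3)3(s) ⇌ 2 La^3+ + 3 CO3^2-
Let s = molar solubility. Then [La^3+] = 2s and [CO3^2-] = 3s.
Ksp = [La^3+]^2[CO3^2-]^3
So Ksp = (2s)^2 × (3s)^3 = 108s^5
With s = 6.49 x 10^-8: Ksp = 1.24 × 10^-34

Ksp = 1.24 × 10^-34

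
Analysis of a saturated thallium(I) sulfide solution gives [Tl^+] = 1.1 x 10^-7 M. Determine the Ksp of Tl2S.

Tl2S(s) ⇌ 2 Tl^+ + S^2-
Stoichiometry gives [S^2-] = (1/2)[Tl^+] = 5.50 x 10^-8 M.
Ksp = [Tl^+]^2[S^2-]
Ksp = (1.1 × 10^-7)^2 × 5.50 x 10^-8 = 6.7 × 10^-22

6.7 × 10^-22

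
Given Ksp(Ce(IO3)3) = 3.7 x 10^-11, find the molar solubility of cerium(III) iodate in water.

1.1 x 10^-3 M

Ce(IO3)3(s) <=> Ce^3+(aq) + 3 IO3^-(aq)
Ksp = [Ce^3+][IO3^-]^3
If s mol/L of Ce(IO3)3 dissolves, [Ce^3+] = s and [IO3^-] = 3s.
So Ksp = s × (3s)^3 = 27s^4
s = (3.7 x 10^-11 / 27)^(1/4) = 1.1 × 10^-3 M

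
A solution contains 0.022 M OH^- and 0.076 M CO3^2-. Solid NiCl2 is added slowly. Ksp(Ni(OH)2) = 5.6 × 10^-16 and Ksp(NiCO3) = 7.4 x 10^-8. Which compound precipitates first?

Ni(OH)2

Each salt begins to precipitate when Q = Ksp, i.e. when [Ni^2+] reaches its threshold.
For Ni(OH)2: 5.6 × 10^-16 = (0.022)^2 × [Ni^2+]  ⇒  [Ni^2+] = 1.2 × 10^-12 M.
For NiCO3: 7.4 x 10^-8 = 0.076 × [Ni^2+]  ⇒  [Ni^2+] = 9.7 × 10^-7 M.
The salt with the lower threshold [Ni^2+] precipitates first: Ni(OH)2.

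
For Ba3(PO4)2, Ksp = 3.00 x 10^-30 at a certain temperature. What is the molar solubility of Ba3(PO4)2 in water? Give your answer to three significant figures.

Ba3(PO4)2(s) ⇌ 3 Ba^2+ + 2 PO4^3-
Ksp = [Ba^2+]^3[PO4^3-]^2
If s mol/L of Ba3(PO4)2 dissolves, [Ba^2+] = 3s and [PO4^3-] = 2s.
So Ksp = (3s)^3 × (2s)^2 = 108s^5
s^5 = 3.00 x 10^-30 / 108, so s = 4.88 × 10^-7 M

s ≈ 4.88 × 10^-7 M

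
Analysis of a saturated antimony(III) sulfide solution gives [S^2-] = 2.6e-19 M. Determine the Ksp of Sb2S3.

Ksp = 5.3e-94

Sb2S3(s) <=> 2 Sb^3+ + 3 S^2-
Stoichiometry gives [Sb^3+] = (2/3)[S^2-] = 1.73 x 10^-19 M.
Ksp = [Sb^3+]^2[S^2-]^3
Ksp = (1.73 × 10^-19)^2 × (2.6 × 10^-19)^3 = 5.3 × 10^-94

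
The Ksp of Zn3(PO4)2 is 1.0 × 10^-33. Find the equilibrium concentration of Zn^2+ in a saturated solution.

[Zn^2+] = 3.0 x 10^-7 M

Zn3(PO4)2(s) ⇌ 3 Zn^2+(aq) + 2 PO4^3-(aq)
Ksp = [Zn^2+]^3[PO4^3-]^2
With molar solubility s: [Zn^2+] = 3s, [PO4^3-] = 2s.
Substituting: Ksp = (3s)^3(2s)^2 = 108s^5
s^5 = 1.0 × 10^-33 / 108, so s = 9.85 x 10^-8 M
[Zn^2+] = 3s = 3.0 x 10^-7 M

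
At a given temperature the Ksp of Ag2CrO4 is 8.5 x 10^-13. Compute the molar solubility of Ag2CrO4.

s = 6.0e-5 M

Ag2CrO4(s) ⇌ 2 Ag^+ + CrO4^2-
Ksp = [Ag^+]^2[CrO4^2-]
With molar solubility s: [Ag^+] = 2s, [CrO4^2-] = s.
Substituting: Ksp = (2s)^2s = 4s^3
s^3 = 8.5 x 10^-13 / 4, so s = 6.0 × 10^-5 M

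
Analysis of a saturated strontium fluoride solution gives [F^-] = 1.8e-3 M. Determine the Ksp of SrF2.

SrF2(s) ⇌ Sr^2+ + 2 F^-
Stoichiometry gives [Sr^2+] = (1/2)[F^-] = 9.00 x 10^-4 M.
Ksp = [Sr^2+][F^-]^2
Ksp = 9.00 × 10^-4 × (1.8 × 10^-3)^2 = 2.9 × 10^-9

Ksp ≈ 2.9 × 10^-9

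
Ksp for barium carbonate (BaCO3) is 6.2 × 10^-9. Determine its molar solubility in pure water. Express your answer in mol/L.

s = 7.9 × 10^-5 M

BaCO3(s) ⇌ Ba^2+ + CO3^2-
Ksp = [Ba^2+][CO3^2-]
For each mole of BaCO3 that dissolves: [Ba^2+] = s, [CO3^2-] = s.
Ksp = s^2
s = (6.2 × 10^-9)^(1/2) = 7.9 x 10^-5 M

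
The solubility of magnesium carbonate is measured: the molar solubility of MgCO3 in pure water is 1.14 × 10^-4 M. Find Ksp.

1.30e-8

MgCO3(s) ⇌ Mg^2+(aq) + CO3^2-(aq)
If s mol/L of MgCO3 dissolves, [Mg^2+] = s and [CO3^2-] = s.
Ksp = [Mg^2+][CO3^2-]
Ksp = s × s = s^2
With s = 1.14 × 10^-4: Ksp = 1.30 x 10^-8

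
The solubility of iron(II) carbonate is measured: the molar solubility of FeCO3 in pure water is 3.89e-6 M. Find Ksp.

FeCO3(s) ⇌ Fe^2+ + CO3^2-
If s mol/L of FeCO3 dissolves, [Fe^2+] = s and [CO3^2-] = s.
Ksp = [Fe^2+][CO3^2-]
Ksp = (s)(s) = s^2
With s = 3.89 × 10^-6: Ksp = 1.51 x 10^-11

1.51e-11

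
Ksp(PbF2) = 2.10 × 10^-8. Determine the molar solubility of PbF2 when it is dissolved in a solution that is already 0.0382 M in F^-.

s ≈ 1.44e-5 M

PbF2(s) ⇌ Pb^2+ + 2 F^-
Ksp = [Pb^2+][F^-]^2
Let s = moles of PbF2 that dissolve per litre. [Pb^2+] = s, [F^-] = 0.0382 + 2s ≈ 0.0382 (Ksp is small, so little additional dissolves).
Ksp ≈ s × (0.0382)^2
s = 1.44 × 10^-5 M
Check: 2s = 2.9 × 10^-5 ≪ 0.0382, so the approximation is valid.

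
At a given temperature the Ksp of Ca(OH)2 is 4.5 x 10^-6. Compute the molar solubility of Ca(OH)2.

Ca(OH)2(s) <=> Ca^2+(aq) + 2 OH^-(aq)
Ksp = [Ca^2+][OH^-]^2
Let s = molar solubility. Then [Ca^2+] = s and [OH^-] = 2s.
So Ksp = s × (2s)^2 = 4s^3
s^3 = 4.5 x 10^-6 / 4, so s = 1.0 × 10^-2 M

s = 0.010 M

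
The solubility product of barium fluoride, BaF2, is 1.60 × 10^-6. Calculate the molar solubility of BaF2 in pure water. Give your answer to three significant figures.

BaF2(s) ⇌ Ba^2+ + 2 F^-
Ksp = [Ba^2+][F^-]^2
For each mole of BaF2 that dissolves: [Ba^2+] = s, [F^-] = 2s.
Substituting: Ksp = s(2s)^2 = 4s^3
s^3 = 1.60 × 10^-6 / 4, so s = 7.37 × 10^-3 M

s ≈ 7.37 × 10^-3 M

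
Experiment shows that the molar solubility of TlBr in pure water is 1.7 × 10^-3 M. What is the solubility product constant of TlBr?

TlBr(s) <=> Tl^+(aq) + Br^-(aq)
If s mol/L of TlBr dissolves, [Tl^+] = s and [Br^-] = s.
Ksp = [Tl^+][Br^-]
Ksp = s^2
With s = 1.7 × 10^-3: Ksp = 2.9 × 10^-6

Ksp = 2.9e-6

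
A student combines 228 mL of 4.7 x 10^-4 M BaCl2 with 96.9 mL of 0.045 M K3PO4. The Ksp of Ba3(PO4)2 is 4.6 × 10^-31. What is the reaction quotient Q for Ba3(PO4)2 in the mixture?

Q = 6.5 x 10^-15

Total volume = 228 + 96.9 = 324.9 mL.
[Ba^2+] = 4.7 × 10^-4 × (228/324.9) = 3.30 × 10^-4 M
[PO4^3-] = 4.5 × 10^-2 × (96.9/324.9) = 1.34 × 10^-2 M
Ba3(PO4)2(s) <=> 3 Ba^2+ + 2 PO4^3-, so Q = [Ba^2+]^3[PO4^3-]^2
Q = (3.30 × 10^-4)^3(1.34 × 10^-2)^2 = 6.5 x 10^-15
Q > Ksp, so Ba3(PO4)2 will precipitate.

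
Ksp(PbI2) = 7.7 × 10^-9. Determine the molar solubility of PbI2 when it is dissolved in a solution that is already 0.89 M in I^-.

PbI2(s) <=> Pb^2+ + 2 I^-
Ksp = [Pb^2+][I^-]^2
Let s = moles of PbI2 that dissolve per litre. [Pb^2+] = s, [I^-] = 0.89 + 2s ≈ 0.89 (since the I^- already present dominates).
Ksp ≈ s × (0.89)^2
s = 9.7 × 10^-9 M
Check: 2s = 1.9 × 10^-8 ≪ 0.89, so the approximation is valid.

s ≈ 9.7 × 10^-9 M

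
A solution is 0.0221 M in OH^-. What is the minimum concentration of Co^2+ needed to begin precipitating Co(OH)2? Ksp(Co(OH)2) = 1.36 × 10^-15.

[Co^2+] ≈ 2.78e-12 M

Co(OH)2(s) ⇌ Co^2+(aq) + 2 OH^-(aq)
Ksp = [Co^2+][OH^-]^2
Precipitation begins when Q = Ksp. With [OH^-] = 0.0221 M:
1.36 × 10^-15 = (0.0221)^2 × [Co^2+]
[Co^2+] = (1.36 × 10^-15 / 4.884 × 10^-4) = 2.78 × 10^-12 M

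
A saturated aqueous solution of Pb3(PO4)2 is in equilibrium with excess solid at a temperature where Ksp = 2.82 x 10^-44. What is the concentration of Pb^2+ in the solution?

2.29 × 10^-9 M

Pb3(PO4)2(s) ⇌ 3 Pb^2+(aq) + 2 PO4^3-(aq)
Ksp = [Pb^2+]^3[PO4^3-]^2
Let s = molar solubility. Then [Pb^2+] = 3s and [PO4^3-] = 2s.
Ksp = (3s)^3(2s)^2 = 108s^5
s = (2.82 x 10^-44 / 108)^(1/5) = 7.645 × 10^-10 M
[Pb^2+] = 3s = 2.29 x 10^-9 M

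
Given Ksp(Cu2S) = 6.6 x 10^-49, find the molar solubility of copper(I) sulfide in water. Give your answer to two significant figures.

5.5 × 10^-17 M

Cu2S(s) ⇌ 2 Cu^+(aq) + S^2-(aq)
Ksp = [Cu^+]^2[S^2-]
For each mole of Cu2S that dissolves: [Cu^+] = 2s, [S^2-] = s.
Substituting: Ksp = (2s)^2s = 4s^3
s^3 = 6.6 x 10^-49 / 4, so s = 5.5 x 10^-17 M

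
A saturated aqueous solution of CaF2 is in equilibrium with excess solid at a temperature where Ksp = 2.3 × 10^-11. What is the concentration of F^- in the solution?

CaF2(s) ⇌ Ca^2+(aq) + 2 F^-(aq)
Ksp = [Ca^2+][F^-]^2
With molar solubility s: [Ca^2+] = s, [F^-] = 2s.
Substituting: Ksp = s(2s)^2 = 4s^3
s = (2.3 × 10^-11 / 4)^(1/3) = 1.79 × 10^-4 M
[F^-] = 2s = 3.6 × 10^-4 M

3.6e-4 M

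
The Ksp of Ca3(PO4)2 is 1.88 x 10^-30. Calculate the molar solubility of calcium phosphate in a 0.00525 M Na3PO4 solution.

1.36 x 10^-9 M

Ca3(PO4)2(s) <=> 3 Ca^2+ + 2 PO4^3-
Ksp = [Ca^2+]^3[PO4^3-]^2
Let s = moles of Ca3(PO4)2 that dissolve per litre. [Ca^2+] = 3s, [PO4^3-] = 0.00525 + 2s ≈ 0.00525 (Ksp is small, so little additional dissolves).
Ksp ≈ (3s)^3 × (0.00525)^2
s = 1.36 × 10^-9 M
Check: 2s = 2.7 x 10^-9 ≪ 0.00525, so the approximation is valid.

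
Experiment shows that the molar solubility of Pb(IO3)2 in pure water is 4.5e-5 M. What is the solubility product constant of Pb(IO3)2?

Ksp = 3.6 × 10^-13

Pb(IO3)2(s) ⇌ Pb^2+ + 2 IO3^-
Let s = molar solubility. Then [Pb^2+] = s and [IO3^-] = 2s.
Ksp = [Pb^2+][IO3^-]^2
Substituting: Ksp = s(2s)^2 = 4s^3
With s = 4.5 x 10^-5: Ksp = 3.6 × 10^-13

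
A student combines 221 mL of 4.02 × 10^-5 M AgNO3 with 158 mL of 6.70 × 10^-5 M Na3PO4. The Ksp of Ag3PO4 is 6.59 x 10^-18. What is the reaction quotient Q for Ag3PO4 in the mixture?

3.60 × 10^-19

Total volume = 221 + 158 = 379 mL.
[Ag^+] = 4.02 × 10^-5 × (221/379) = 2.344 × 10^-5 M
[PO4^3-] = 6.70 × 10^-5 × (158/379) = 2.793 × 10^-5 M
Ag3PO4(s) ⇌ 3 Ag^+ + PO4^3-, so Q = [Ag^+]^3[PO4^3-]
Q = (2.344 × 10^-5)^3(2.793 × 10^-5) = 3.60 × 10^-19
Q < Ksp, so no precipitate of Ag3PO4 forms.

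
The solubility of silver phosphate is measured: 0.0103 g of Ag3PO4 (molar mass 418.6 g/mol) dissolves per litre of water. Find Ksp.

Molar solubility s = (1.03 × 10^-2 g/L) / (418.6 g/mol) = 2.461 x 10^-5 M.
Ag3PO4(s) <=> 3 Ag^+ + PO4^3-
Let s = molar solubility. Then [Ag^+] = 3s and [PO4^3-] = s.
Ksp = [Ag^+]^3[PO4^3-]
So Ksp = (3s)^3 × s = 27s^4
Ksp = 27 × (2.461 x 10^-5)^4 = 9.90 x 10^-18

Ksp = 9.90e-18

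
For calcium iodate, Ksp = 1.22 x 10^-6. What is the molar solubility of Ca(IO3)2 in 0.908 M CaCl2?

s ≈ 5.80 x 10^-4 M

Ca(IO3)2(s) ⇌ Ca^2+(aq) + 2 IO3^-(aq)
Ksp = [Ca^2+][IO3^-]^2
If s mol/L dissolves here, [Ca^2+] = 0.908 + s ≈ 0.908, [IO3^-] = 2s (common-ion effect: Ca^2+ is already 0.908 M).
Ksp ≈ 0.908 × (2s)^2
s = 5.80 × 10^-4 M
Check: s = 5.8 × 10^-4 ≪ 0.908, so the approximation is valid.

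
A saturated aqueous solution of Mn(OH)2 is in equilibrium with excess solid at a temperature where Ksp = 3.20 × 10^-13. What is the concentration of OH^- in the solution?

8.62e-5 M

Mn(OH)2(s) ⇌ Mn^2+(aq) + 2 OH^-(aq)
Ksp = [Mn^2+][OH^-]^2
If s mol/L of Mn(OH)2 dissolves, [Mn^2+] = s and [OH^-] = 2s.
So Ksp = s × (2s)^2 = 4s^3
s = (3.20 × 10^-13 / 4)^(1/3) = 4.309 × 10^-5 M
[OH^-] = 2s = 8.62 × 10^-5 M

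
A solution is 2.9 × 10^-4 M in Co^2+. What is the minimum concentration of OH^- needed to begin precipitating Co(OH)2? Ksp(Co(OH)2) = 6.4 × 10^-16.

1.5 × 10^-6 M

Co(OH)2(s) ⇌ Co^2+ + 2 OH^-
Ksp = [Co^2+][OH^-]^2
Precipitation begins when Q = Ksp. With [Co^2+] = 2.9 × 10^-4 M:
6.4 × 10^-16 = (2.9 × 10^-4) × [OH^-]^2
[OH^-] = (6.4 × 10^-16 / 2.9 x 10^-4)^(1/2) = 1.5 × 10^-6 M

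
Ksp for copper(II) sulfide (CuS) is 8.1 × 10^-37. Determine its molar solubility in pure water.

9.0 × 10^-19 M

CuS(s) ⇌ Cu^2+ + S^2-
Ksp = [Cu^2+][S^2-]
For each mole of CuS that dissolves: [Cu^2+] = s, [S^2-] = s.
Ksp = s^2
s = √(8.1 × 10^-37) = 9.0 × 10^-19 M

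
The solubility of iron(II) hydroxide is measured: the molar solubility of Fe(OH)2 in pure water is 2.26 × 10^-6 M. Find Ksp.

4.62e-17

Fe(OH)2(s) ⇌ Fe^2+(aq) + 2 OH^-(aq)
For each mole of Fe(OH)2 that dissolves: [Fe^2+] = s, [OH^-] = 2s.
Ksp = [Fe^2+][OH^-]^2
Substituting: Ksp = s(2s)^2 = 4s^3
With s = 2.26 × 10^-6: Ksp = 4.62 × 10^-17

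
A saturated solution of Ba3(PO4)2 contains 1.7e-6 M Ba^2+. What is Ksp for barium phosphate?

Ba3(PO4)2(s) <=> 3 Ba^2+(aq) + 2 PO4^3-(aq)
Stoichiometry gives [PO4^3-] = (2/3)[Ba^2+] = 1.13 × 10^-6 M.
Ksp = [Ba^2+]^3[PO4^3-]^2
Ksp = (1.7 × 10^-6)^3 × (1.13 × 10^-6)^2 = 6.3 × 10^-30

6.3e-30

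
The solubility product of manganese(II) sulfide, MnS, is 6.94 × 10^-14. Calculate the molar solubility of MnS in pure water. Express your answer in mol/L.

2.63e-7 M

MnS(s) ⇌ Mn^2+ + S^2-
Ksp = [Mn^2+][S^2-]
If s mol/L of MnS dissolves, [Mn^2+] = s and [S^2-] = s.
Ksp = s^2
s = (6.94 × 10^-14)^(1/2) = 2.63 × 10^-7 M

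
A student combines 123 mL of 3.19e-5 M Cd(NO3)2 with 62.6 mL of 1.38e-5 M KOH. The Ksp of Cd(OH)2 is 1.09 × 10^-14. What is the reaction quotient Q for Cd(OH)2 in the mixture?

Total volume = 123 + 62.6 = 185.6 mL.
[Cd^2+] = 3.19 × 10^-5 × (123/185.6) = 2.114 × 10^-5 M
[OH^-] = 1.38 x 10^-5 × (62.6/185.6) = 4.655 × 10^-6 M
Cd(OH)2(s) ⇌ Cd^2+ + 2 OH^-, so Q = [Cd^2+][OH^-]^2
Q = (2.114 × 10^-5)(4.655 × 10^-6)^2 = 4.58 x 10^-16
Q < Ksp, so no precipitate of Cd(OH)2 forms.

4.58 × 10^-16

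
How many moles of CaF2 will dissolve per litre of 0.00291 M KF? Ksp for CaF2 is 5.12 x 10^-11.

s = 6.05e-6 M

CaF2(s) ⇌ Ca^2+ + 2 F^-
Ksp = [Ca^2+][F^-]^2
Let s be the molar solubility in this solution. [Ca^2+] = s, [F^-] = 0.00291 + 2s ≈ 0.00291 (Ksp is small, so little additional dissolves).
Ksp ≈ s × (0.00291)^2
s = 6.05 × 10^-6 M
Check: 2s = 1.2 × 10^-5 ≪ 0.00291, so the approximation is valid.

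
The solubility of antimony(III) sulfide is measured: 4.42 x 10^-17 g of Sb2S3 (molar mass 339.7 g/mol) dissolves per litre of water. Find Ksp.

Ksp ≈ 4.03 × 10^-93

Molar solubility s = (4.42 x 10^-17 g/L) / (339.7 g/mol) = 1.301 × 10^-19 M.
Sb2S3(s) ⇌ 2 Sb^3+ + 3 S^2-
For each mole of Sb2S3 that dissolves: [Sb^3+] = 2s, [S^2-] = 3s.
Ksp = [Sb^3+]^2[S^2-]^3
Ksp = (2s)^2(3s)^3 = 108s^5
Ksp = 108 × (1.301 × 10^-19)^5 = 4.03 × 10^-93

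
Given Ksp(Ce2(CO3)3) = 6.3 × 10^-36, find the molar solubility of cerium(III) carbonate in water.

Ce2(CO3)3(s) <=> 2 Ce^3+(aq) + 3 CO3^2-(aq)
Ksp = [Ce^3+]^2[CO3^2-]^3
If s mol/L of Ce2(CO3)3 dissolves, [Ce^3+] = 2s and [CO3^2-] = 3s.
Substituting: Ksp = (2s)^2(3s)^3 = 108s^5
s^5 = 6.3 × 10^-36 / 108, so s = 3.6 × 10^-8 M

s ≈ 3.6 × 10^-8 M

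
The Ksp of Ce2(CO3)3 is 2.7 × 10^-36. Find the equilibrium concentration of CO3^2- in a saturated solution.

Ce2(CO3)3(s) <=> 2 Ce^3+(aq) + 3 CO3^2-(aq)
Ksp = [Ce^3+]^2[CO3^2-]^3
If s mol/L of Ce2(CO3)3 dissolves, [Ce^3+] = 2s and [CO3^2-] = 3s.
Substituting: Ksp = (2s)^2(3s)^3 = 108s^5
s = (2.7 × 10^-36 / 108)^(1/5) = 3.02 x 10^-8 M
[CO3^2-] = 3s = 9.1 x 10^-8 M

[CO3^2-] = 9.1e-8 M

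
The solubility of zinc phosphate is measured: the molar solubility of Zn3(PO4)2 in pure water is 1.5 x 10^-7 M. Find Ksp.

Ksp = 8.2 × 10^-33

Zn3(PO4)2(s) <=> 3 Zn^2+ + 2 PO4^3-
Let s = molar solubility. Then [Zn^2+] = 3s and [PO4^3-] = 2s.
Ksp = [Zn^2+]^3[PO4^3-]^2
Substituting: Ksp = (3s)^3(2s)^2 = 108s^5
Ksp = 108 × (1.5 × 10^-7)^5 = 8.2 × 10^-33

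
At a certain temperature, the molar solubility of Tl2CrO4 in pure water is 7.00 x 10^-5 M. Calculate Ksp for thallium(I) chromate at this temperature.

1.37 × 10^-12

Tl2CrO4(s) <=> 2 Tl^+(aq) + CrO4^2-(aq)
For each mole of Tl2CrO4 that dissolves: [Tl^+] = 2s, [CrO4^2-] = s.
Ksp = [Tl^+]^2[CrO4^2-]
Ksp = (2s)^2s = 4s^3
Ksp = 4 × (7.00 x 10^-5)^3 = 1.37 × 10^-12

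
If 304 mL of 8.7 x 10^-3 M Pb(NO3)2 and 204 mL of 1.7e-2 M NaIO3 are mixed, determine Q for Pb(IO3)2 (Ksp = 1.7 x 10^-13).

Q ≈ 2.4 x 10^-7

Total volume = 304 + 204 = 508 mL.
[Pb^2+] = 8.7 × 10^-3 × (304/508) = 5.21 × 10^-3 M
[IO3^-] = 1.7 x 10^-2 × (204/508) = 6.83 × 10^-3 M
Pb(IO3)2(s) <=> Pb^2+ + 2 IO3^-, so Q = [Pb^2+][IO3^-]^2
Q = (5.21 × 10^-3)(6.83 x 10^-3)^2 = 2.4 x 10^-7
Q > Ksp, so Pb(IO3)2 will precipitate.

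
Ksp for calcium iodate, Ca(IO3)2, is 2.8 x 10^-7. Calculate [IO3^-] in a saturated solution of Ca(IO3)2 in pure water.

[IO3^-] = 8.2 × 10^-3 M

Ca(IO3)2(s) ⇌ Ca^2+ + 2 IO3^-
Ksp = [Ca^2+][IO3^-]^2
With molar solubility s: [Ca^2+] = s, [IO3^-] = 2s.
Substituting: Ksp = s(2s)^2 = 4s^3
Solving, s = (2.8 x 10^-7/4)^(1/3) = 4.12 × 10^-3 M
[IO3^-] = 2s = 8.2 × 10^-3 M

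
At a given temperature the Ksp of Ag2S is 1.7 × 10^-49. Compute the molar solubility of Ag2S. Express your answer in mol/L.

3.5e-17 M

Ag2S(s) ⇌ 2 Ag^+(aq) + S^2-(aq)
Ksp = [Ag^+]^2[S^2-]
With molar solubility s: [Ag^+] = 2s, [S^2-] = s.
So Ksp = (2s)^2 × s = 4s^3
Solving, s = (1.7 × 10^-49/4)^(1/3) = 3.5 × 10^-17 M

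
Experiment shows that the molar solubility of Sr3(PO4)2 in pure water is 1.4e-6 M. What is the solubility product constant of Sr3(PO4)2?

Ksp ≈ 5.8 × 10^-28

Sr3(PO4)2(s) <=> 3 Sr^2+ + 2 PO4^3-
For each mole of Sr3(PO4)2 that dissolves: [Sr^2+] = 3s, [PO4^3-] = 2s.
Ksp = [Sr^2+]^3[PO4^3-]^2
Substituting: Ksp = (3s)^3(2s)^2 = 108s^5
Ksp = 108 × (1.4 × 10^-6)^5 = 5.8 × 10^-28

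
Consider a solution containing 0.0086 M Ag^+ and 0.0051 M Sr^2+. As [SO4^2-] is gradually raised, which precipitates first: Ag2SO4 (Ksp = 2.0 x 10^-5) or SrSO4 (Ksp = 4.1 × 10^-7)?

Each salt begins to precipitate when Q = Ksp, i.e. when [SO4^2-] reaches its threshold.
For Ag2SO4: 2.0 x 10^-5 = (0.0086)^2 × [SO4^2-]  ⇒  [SO4^2-] = 2.7 × 10^-1 M.
For SrSO4: 4.1 × 10^-7 = 0.0051 × [SO4^2-]  ⇒  [SO4^2-] = 8.0 x 10^-5 M.
The salt with the lower threshold [SO4^2-] precipitates first: SrSO4.

SrSO4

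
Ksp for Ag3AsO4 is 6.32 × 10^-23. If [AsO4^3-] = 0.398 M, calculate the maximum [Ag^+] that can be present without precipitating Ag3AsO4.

Ag3AsO4(s) ⇌ 3 Ag^+ + AsO4^3-
Ksp = [Ag^+]^3[AsO4^3-]
Precipitation begins when Q = Ksp. With [AsO4^3-] = 0.398 M:
6.32 × 10^-23 = (0.398) × [Ag^+]^3
[Ag^+] = (6.32 × 10^-23 / 3.98 x 10^-1)^(1/3) = 5.42 × 10^-8 M

[Ag^+] ≈ 5.42e-8 M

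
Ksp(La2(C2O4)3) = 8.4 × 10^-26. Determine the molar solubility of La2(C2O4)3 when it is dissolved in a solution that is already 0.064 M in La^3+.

s ≈ 9.1e-9 M

La2(C2O4)3(s) ⇌ 2 La^3+(aq) + 3 C2O4^2-(aq)
Ksp = [La^3+]^2[C2O4^2-]^3
If s mol/L dissolves here, [La^3+] = 0.064 + 2s ≈ 0.064, [C2O4^2-] = 3s (Ksp is small, so little additional dissolves).
Ksp ≈ (0.064)^2 × (3s)^3
s = 9.1 x 10^-9 M
Check: 2s = 1.8 × 10^-8 ≪ 0.064, so the approximation is valid.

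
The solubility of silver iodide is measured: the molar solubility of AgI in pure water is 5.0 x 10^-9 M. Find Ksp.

AgI(s) ⇌ Ag^+(aq) + I^-(aq)
For each mole of AgI that dissolves: [Ag^+] = s, [I^-] = s.
Ksp = [Ag^+][I^-]
Ksp = s × s = s^2
Ksp = (5.0 x 10^-9)^2 = 2.5 × 10^-17

Ksp = 2.5e-17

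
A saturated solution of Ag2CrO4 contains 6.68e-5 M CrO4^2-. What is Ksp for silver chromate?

Ag2CrO4(s) <=> 2 Ag^+(aq) + CrO4^2-(aq)
Stoichiometry gives [Ag^+] = (2/1)[CrO4^2-] = 1.336 × 10^-4 M.
Ksp = [Ag^+]^2[CrO4^2-]
Ksp = (1.336 x 10^-4)^2 × 6.68 × 10^-5 = 1.19 × 10^-12

Ksp ≈ 1.19 x 10^-12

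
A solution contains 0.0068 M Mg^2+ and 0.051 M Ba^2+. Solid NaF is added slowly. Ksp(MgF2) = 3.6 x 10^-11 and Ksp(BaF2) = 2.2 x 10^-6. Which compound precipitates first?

MgF2

Each salt begins to precipitate when Q = Ksp, i.e. when [F^-] reaches its threshold.
For MgF2: 3.6 x 10^-11 = 0.0068 × [F^-]^2  ⇒  [F^-] = 7.3 × 10^-5 M.
For BaF2: 2.2 x 10^-6 = 0.051 × [F^-]^2  ⇒  [F^-] = 6.6 × 10^-3 M.
The salt with the lower threshold [F^-] precipitates first: MgF2.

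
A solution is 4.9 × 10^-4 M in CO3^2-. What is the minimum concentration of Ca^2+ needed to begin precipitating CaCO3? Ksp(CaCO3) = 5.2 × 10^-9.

CaCO3(s) ⇌ Ca^2+ + CO3^2-
Ksp = [Ca^2+][CO3^2-]
Precipitation begins when Q = Ksp. With [CO3^2-] = 4.9 × 10^-4 M:
5.2 × 10^-9 = (4.9 × 10^-4) × [Ca^2+]
[Ca^2+] = (5.2 × 10^-9 / 4.9 × 10^-4) = 1.1 × 10^-5 M

[Ca^2+] ≈ 1.1e-5 M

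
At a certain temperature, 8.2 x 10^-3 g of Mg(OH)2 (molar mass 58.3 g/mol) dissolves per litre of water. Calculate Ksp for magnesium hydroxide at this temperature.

Ksp ≈ 1.1e-11

Molar solubility s = (8.2 × 10^-3 g/L) / (58.3 g/mol) = 1.41 × 10^-4 M.
Mg(OH)2(s) ⇌ Mg^2+ + 2 OH^-
With molar solubility s: [Mg^2+] = s, [OH^-] = 2s.
Ksp = [Mg^2+][OH^-]^2
Ksp = s(2s)^2 = 4s^3
Ksp = 4 × (1.41 × 10^-4)^3 = 1.1 x 10^-11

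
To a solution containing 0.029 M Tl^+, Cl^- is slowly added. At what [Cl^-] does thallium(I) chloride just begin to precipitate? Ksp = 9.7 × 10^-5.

TlCl(s) ⇌ Tl^+(aq) + Cl^-(aq)
Ksp = [Tl^+][Cl^-]
Precipitation begins when Q = Ksp. With [Tl^+] = 0.029 M:
9.7 × 10^-5 = (0.029) × [Cl^-]
[Cl^-] = (9.7 × 10^-5 / 2.9 × 10^-2) = 3.3 × 10^-3 M

3.3 × 10^-3 M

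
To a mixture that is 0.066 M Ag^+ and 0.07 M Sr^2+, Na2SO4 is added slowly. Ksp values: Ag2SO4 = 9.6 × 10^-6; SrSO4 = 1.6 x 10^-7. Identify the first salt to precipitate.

Precipitation of each salt starts when its ion product equals its Ksp.
For Ag2SO4: 9.6 × 10^-6 = (0.066)^2 × [SO4^2-]  ⇒  [SO4^2-] = 2.2 × 10^-3 M.
For SrSO4: 1.6 x 10^-7 = 0.07 × [SO4^2-]  ⇒  [SO4^2-] = 2.3 × 10^-6 M.
The salt with the lower threshold [SO4^2-] precipitates first: SrSO4.

SrSO4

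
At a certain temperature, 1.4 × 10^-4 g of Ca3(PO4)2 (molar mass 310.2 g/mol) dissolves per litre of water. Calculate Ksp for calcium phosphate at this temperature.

Molar solubility s = (1.4 x 10^-4 g/L) / (310.2 g/mol) = 4.51 × 10^-7 M.
Ca3(PO4)2(s) ⇌ 3 Ca^2+(aq) + 2 PO4^3-(aq)
If s mol/L of Ca3(PO4)2 dissolves, [Ca^2+] = 3s and [PO4^3-] = 2s.
Ksp = [Ca^2+]^3[PO4^3-]^2
So Ksp = (3s)^3 × (2s)^2 = 108s^5
Ksp = 108 × (4.51 × 10^-7)^5 = 2.0 x 10^-30

Ksp = 2.0 × 10^-30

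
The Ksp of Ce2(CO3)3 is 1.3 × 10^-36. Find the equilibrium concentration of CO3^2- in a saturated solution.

Ce2(CO3)3(s) ⇌ 2 Ce^3+ + 3 CO3^2-
Ksp = [Ce^3+]^2[CO3^2-]^3
If s mol/L of Ce2(CO3)3 dissolves, [Ce^3+] = 2s and [CO3^2-] = 3s.
Ksp = (2s)^2(3s)^3 = 108s^5
Solving, s = (1.3 × 10^-36/108)^(1/5) = 2.61 × 10^-8 M
[CO3^2-] = 3s = 7.8 x 10^-8 M

[CO3^2-] ≈ 7.8e-8 M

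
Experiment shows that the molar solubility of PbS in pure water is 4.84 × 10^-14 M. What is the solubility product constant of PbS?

Ksp = 2.34e-27

PbS(s) ⇌ Pb^2+(aq) + S^2-(aq)
If s mol/L of PbS dissolves, [Pb^2+] = s and [S^2-] = s.
Ksp = [Pb^2+][S^2-]
Ksp = s^2
With s = 4.84 × 10^-14: Ksp = 2.34 x 10^-27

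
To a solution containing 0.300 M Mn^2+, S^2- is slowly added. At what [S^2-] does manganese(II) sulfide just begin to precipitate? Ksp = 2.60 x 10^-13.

[S^2-] ≈ 8.67 x 10^-13 M

MnS(s) ⇌ Mn^2+(aq) + S^2-(aq)
Ksp = [Mn^2+][S^2-]
Precipitation begins when Q = Ksp. With [Mn^2+] = 0.300 M:
2.60 x 10^-13 = (0.300) × [S^2-]
[S^2-] = (2.60 x 10^-13 / 3.00 × 10^-1) = 8.67 × 10^-13 M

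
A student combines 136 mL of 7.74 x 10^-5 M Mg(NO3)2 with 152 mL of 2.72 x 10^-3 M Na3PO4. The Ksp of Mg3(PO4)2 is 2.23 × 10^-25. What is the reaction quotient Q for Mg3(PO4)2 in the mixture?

Q ≈ 1.01 × 10^-19

Total volume = 136 + 152 = 288 mL.
[Mg^2+] = 7.74 × 10^-5 × (136/288) = 3.655 × 10^-5 M
[PO4^3-] = 2.72 × 10^-3 × (152/288) = 1.436 × 10^-3 M
Mg3(PO4)2(s) <=> 3 Mg^2+ + 2 PO4^3-, so Q = [Mg^2+]^3[PO4^3-]^2
Q = (3.655 x 10^-5)^3(1.436 x 10^-3)^2 = 1.01 x 10^-19
Q > Ksp, so Mg3(PO4)2 will precipitate.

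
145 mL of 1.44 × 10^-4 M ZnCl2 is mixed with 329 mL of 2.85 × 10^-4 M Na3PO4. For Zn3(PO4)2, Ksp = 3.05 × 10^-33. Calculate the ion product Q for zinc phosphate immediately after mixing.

Q ≈ 3.34e-21

Total volume = 145 + 329 = 474 mL.
[Zn^2+] = 1.44 x 10^-4 × (145/474) = 4.405 x 10^-5 M
[PO4^3-] = 2.85 × 10^-4 × (329/474) = 1.978 x 10^-4 M
Zn3(PO4)2(s) ⇌ 3 Zn^2+(aq) + 2 PO4^3-(aq), so Q = [Zn^2+]^3[PO4^3-]^2
Q = (4.405 x 10^-5)^3(1.978 × 10^-4)^2 = 3.34 × 10^-21
Q > Ksp, so Zn3(PO4)2 will precipitate.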